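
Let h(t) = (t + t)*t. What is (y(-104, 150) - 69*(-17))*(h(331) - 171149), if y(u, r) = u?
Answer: 51283137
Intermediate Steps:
h(t) = 2*t² (h(t) = (2*t)*t = 2*t²)
(y(-104, 150) - 69*(-17))*(h(331) - 171149) = (-104 - 69*(-17))*(2*331² - 171149) = (-104 + 1173)*(2*109561 - 171149) = 1069*(219122 - 171149) = 1069*47973 = 51283137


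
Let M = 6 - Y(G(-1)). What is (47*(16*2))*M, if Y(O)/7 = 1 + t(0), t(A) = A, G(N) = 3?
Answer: -1504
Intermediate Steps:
Y(O) = 7 (Y(O) = 7*(1 + 0) = 7*1 = 7)
M = -1 (M = 6 - 1*7 = 6 - 7 = -1)
(47*(16*2))*M = (47*(16*2))*(-1) = (47*32)*(-1) = 1504*(-1) = -1504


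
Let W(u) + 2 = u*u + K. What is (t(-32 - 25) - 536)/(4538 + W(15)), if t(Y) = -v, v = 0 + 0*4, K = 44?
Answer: -536/4805 ≈ -0.11155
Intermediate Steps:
W(u) = 42 + u² (W(u) = -2 + (u*u + 44) = -2 + (u² + 44) = -2 + (44 + u²) = 42 + u²)
v = 0 (v = 0 + 0 = 0)
t(Y) = 0 (t(Y) = -1*0 = 0)
(t(-32 - 25) - 536)/(4538 + W(15)) = (0 - 536)/(4538 + (42 + 15²)) = -536/(4538 + (42 + 225)) = -536/(4538 + 267) = -536/4805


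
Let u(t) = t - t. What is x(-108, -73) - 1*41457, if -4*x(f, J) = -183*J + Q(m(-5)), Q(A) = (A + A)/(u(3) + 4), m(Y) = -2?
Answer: -89593/2 ≈ -44797.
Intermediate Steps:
u(t) = 0
Q(A) = A/2 (Q(A) = (A + A)/(0 + 4) = (2*A)/4 = (2*A)*(¼) = A/2)
x(f, J) = ¼ + 183*J/4 (x(f, J) = -(-183*J + (½)*(-2))/4 = -(-183*J - 1)/4 = -(-1 - 183*J)/4 = ¼ + 183*J/4)
x(-108, -73) - 1*41457 = (¼ + (183/4)*(-73)) - 1*41457 = (¼ - 13359/4) - 41457 = -6679/2 - 41457 = -89593/2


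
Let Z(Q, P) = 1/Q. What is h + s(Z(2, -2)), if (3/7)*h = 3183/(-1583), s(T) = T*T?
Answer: -28125/6332 ≈ -4.4417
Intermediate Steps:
s(T) = T²
h = -7427/1583 (h = 7*(3183/(-1583))/3 = 7*(3183*(-1/1583))/3 = (7/3)*(-3183/1583) = -7427/1583 ≈ -4.6917)
h + s(Z(2, -2)) = -7427/1583 + (1/2)² = -7427/1583 + (½)² = -7427/1583 + ¼ = -28125/6332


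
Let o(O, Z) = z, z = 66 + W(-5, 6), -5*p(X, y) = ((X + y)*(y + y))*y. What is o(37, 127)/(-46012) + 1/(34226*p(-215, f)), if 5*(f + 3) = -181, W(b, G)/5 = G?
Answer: -80214898394753/38446335788926016 ≈ -0.0020864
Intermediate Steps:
W(b, G) = 5*G
f = -196/5 (f = -3 + (⅕)*(-181) = -3 - 181/5 = -196/5 ≈ -39.200)
p(X, y) = -2*y²*(X + y)/5 (p(X, y) = -(X + y)*(y + y)*y/5 = -(X + y)*(2*y)*y/5 = -2*y*(X + y)*y/5 = -2*y²*(X + y)/5)
z = 96 (z = 66 + 5*6 = 66 + 30 = 96)
o(O, Z) = 96
o(37, 127)/(-46012) + 1/(34226*p(-215, f)) = 96/(-46012) + 1/(34226*((2*(-196/5)²*(-1*(-215) - 1*(-196/5))/5))) = 96*(-1/46012) + 1/(34226*(((⅖)*(38416/25)*(215 + 196/5)))) = -24/11503 + 1/(34226*(((⅖)*(38416/25)*(1271/5)))) = -24/11503 + 1/(34226*(97653472/625)) = -24/11503 + (1/34226)*(625/97653472) = -24/11503 + 625/3342287732672 = -80214898394753/38446335788926016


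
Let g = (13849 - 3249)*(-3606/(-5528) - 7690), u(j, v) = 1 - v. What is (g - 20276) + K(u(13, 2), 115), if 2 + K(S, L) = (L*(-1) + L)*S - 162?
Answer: -56335520090/691 ≈ -8.1528e+7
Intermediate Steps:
K(S, L) = -164 (K(S, L) = -2 + ((L*(-1) + L)*S - 162) = -2 + ((-L + L)*S - 162) = -2 + (0*S - 162) = -2 + (0 - 162) = -2 - 162 = -164)
g = -56321396050/691 (g = 10600*(-3606*(-1/5528) - 7690) = 10600*(1803/2764 - 7690) = 10600*(-21253357/2764) = -56321396050/691 ≈ -8.1507e+7)
(g - 20276) + K(u(13, 2), 115) = (-56321396050/691 - 20276) - 164 = -56335406766/691 - 164 = -56335520090/691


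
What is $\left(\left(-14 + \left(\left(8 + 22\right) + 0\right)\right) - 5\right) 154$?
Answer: $1694$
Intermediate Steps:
$\left(\left(-14 + \left(\left(8 + 22\right) + 0\right)\right) - 5\right) 154 = \left(\left(-14 + \left(30 + 0\right)\right) - 5\right) 154 = \left(\left(-14 + 30\right) - 5\right) 154 = \left(16 - 5\right) 154 = 11 \cdot 154 = 1694$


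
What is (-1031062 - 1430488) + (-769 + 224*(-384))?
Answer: -2548335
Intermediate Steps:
(-1031062 - 1430488) + (-769 + 224*(-384)) = -2461550 + (-769 - 86016) = -2461550 - 86785 = -2548335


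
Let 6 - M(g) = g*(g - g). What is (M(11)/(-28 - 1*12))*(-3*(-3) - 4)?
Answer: -¾ ≈ -0.75000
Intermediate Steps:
M(g) = 6 (M(g) = 6 - g*(g - g) = 6 - g*0 = 6 - 1*0 = 6 + 0 = 6)
(M(11)/(-28 - 1*12))*(-3*(-3) - 4) = (6/(-28 - 1*12))*(-3*(-3) - 4) = (6/(-28 - 12))*(9 - 4) = (6/(-40))*5 = (6*(-1/40))*5 = -3/20*5 = -¾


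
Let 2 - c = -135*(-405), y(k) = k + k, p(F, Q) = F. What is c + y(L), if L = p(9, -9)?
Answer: -54655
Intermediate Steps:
L = 9
y(k) = 2*k
c = -54673 (c = 2 - (-135)*(-405) = 2 - 1*54675 = 2 - 54675 = -54673)
c + y(L) = -54673 + 2*9 = -54673 + 18 = -54655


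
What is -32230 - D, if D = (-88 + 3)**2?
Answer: -39455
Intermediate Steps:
D = 7225 (D = (-85)**2 = 7225)
-32230 - D = -32230 - 1*7225 = -32230 - 7225 = -39455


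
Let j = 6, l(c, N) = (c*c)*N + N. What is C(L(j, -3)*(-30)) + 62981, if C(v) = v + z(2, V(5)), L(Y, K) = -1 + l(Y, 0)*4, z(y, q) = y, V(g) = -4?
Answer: 63013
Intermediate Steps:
l(c, N) = N + N*c**2 (l(c, N) = c**2*N + N = N*c**2 + N = N + N*c**2)
L(Y, K) = -1 (L(Y, K) = -1 + (0*(1 + Y**2))*4 = -1 + 0*4 = -1 + 0 = -1)
C(v) = 2 + v (C(v) = v + 2 = 2 + v)
C(L(j, -3)*(-30)) + 62981 = (2 - 1*(-30)) + 62981 = (2 + 30) + 62981 = 32 + 62981 = 63013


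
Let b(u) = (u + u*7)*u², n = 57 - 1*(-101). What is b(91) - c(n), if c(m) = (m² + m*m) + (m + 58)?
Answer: 5978424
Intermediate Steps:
n = 158 (n = 57 + 101 = 158)
b(u) = 8*u³ (b(u) = (u + 7*u)*u² = (8*u)*u² = 8*u³)
c(m) = 58 + m + 2*m² (c(m) = (m² + m²) + (58 + m) = 2*m² + (58 + m) = 58 + m + 2*m²)
b(91) - c(n) = 8*91³ - (58 + 158 + 2*158²) = 8*753571 - (58 + 158 + 2*24964) = 6028568 - (58 + 158 + 49928) = 6028568 - 1*50144 = 6028568 - 50144 = 5978424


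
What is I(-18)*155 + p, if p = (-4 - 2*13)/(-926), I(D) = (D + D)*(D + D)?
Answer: 93007455/463 ≈ 2.0088e+5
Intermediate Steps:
I(D) = 4*D² (I(D) = (2*D)*(2*D) = 4*D²)
p = 15/463 (p = (-4 - 26)*(-1/926) = -30*(-1/926) = 15/463 ≈ 0.032397)
I(-18)*155 + p = (4*(-18)²)*155 + 15/463 = (4*324)*155 + 15/463 = 1296*155 + 15/463 = 200880 + 15/463 = 93007455/463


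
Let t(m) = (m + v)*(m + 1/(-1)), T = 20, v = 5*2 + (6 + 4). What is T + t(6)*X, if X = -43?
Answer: -5570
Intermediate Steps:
v = 20 (v = 10 + 10 = 20)
t(m) = (-1 + m)*(20 + m) (t(m) = (m + 20)*(m + 1/(-1)) = (20 + m)*(m + 1*(-1)) = (20 + m)*(m - 1) = (20 + m)*(-1 + m) = (-1 + m)*(20 + m))
T + t(6)*X = 20 + (-20 + 6² + 19*6)*(-43) = 20 + (-20 + 36 + 114)*(-43) = 20 + 130*(-43) = 20 - 5590 = -5570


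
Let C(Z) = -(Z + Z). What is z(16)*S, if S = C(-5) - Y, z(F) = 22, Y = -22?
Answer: 704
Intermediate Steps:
C(Z) = -2*Z
S = 32 (S = -2*(-5) - 1*(-22) = 10 + 22 = 32)
z(16)*S = 22*32 = 704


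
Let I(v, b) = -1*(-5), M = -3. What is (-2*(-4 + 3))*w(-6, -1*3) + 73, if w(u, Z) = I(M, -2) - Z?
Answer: 89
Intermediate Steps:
I(v, b) = 5
w(u, Z) = 5 - Z
(-2*(-4 + 3))*w(-6, -1*3) + 73 = (-2*(-4 + 3))*(5 - (-1)*3) + 73 = (-2*(-1))*(5 - 1*(-3)) + 73 = 2*(5 + 3) + 73 = 2*8 + 73 = 16 + 73 = 89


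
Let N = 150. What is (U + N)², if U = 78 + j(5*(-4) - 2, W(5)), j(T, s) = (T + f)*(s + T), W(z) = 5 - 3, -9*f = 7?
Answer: 37847104/81 ≈ 4.6725e+5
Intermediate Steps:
f = -7/9 (f = -⅑*7 = -7/9 ≈ -0.77778)
W(z) = 2
j(T, s) = (-7/9 + T)*(T + s) (j(T, s) = (T - 7/9)*(s + T) = (-7/9 + T)*(T + s))
U = 4802/9 (U = 78 + ((5*(-4) - 2)² - 7*(5*(-4) - 2)/9 - 7/9*2 + (5*(-4) - 2)*2) = 78 + ((-20 - 2)² - 7*(-20 - 2)/9 - 14/9 + (-20 - 2)*2) = 78 + ((-22)² - 7/9*(-22) - 14/9 - 22*2) = 78 + (484 + 154/9 - 14/9 - 44) = 78 + 4100/9 = 4802/9 ≈ 533.56)
(U + N)² = (4802/9 + 150)² = (6152/9)² = 37847104/81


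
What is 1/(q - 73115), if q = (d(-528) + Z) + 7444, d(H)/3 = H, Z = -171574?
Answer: -1/238829 ≈ -4.1871e-6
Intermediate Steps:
d(H) = 3*H
q = -165714 (q = (3*(-528) - 171574) + 7444 = (-1584 - 171574) + 7444 = -173158 + 7444 = -165714)
1/(q - 73115) = 1/(-165714 - 73115) = 1/(-238829) = -1/238829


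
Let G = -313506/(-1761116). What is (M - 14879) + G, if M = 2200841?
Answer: 1924866483549/880558 ≈ 2.1860e+6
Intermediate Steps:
G = 156753/880558 (G = -313506*(-1/1761116) = 156753/880558 ≈ 0.17802)
(M - 14879) + G = (2200841 - 14879) + 156753/880558 = 2185962 + 156753/880558 = 1924866483549/880558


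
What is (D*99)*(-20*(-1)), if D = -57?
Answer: -112860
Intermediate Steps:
(D*99)*(-20*(-1)) = (-57*99)*(-20*(-1)) = -5643*20 = -112860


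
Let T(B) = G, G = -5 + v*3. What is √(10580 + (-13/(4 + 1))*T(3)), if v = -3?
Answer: 3*√29490/5 ≈ 103.04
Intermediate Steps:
G = -14 (G = -5 - 3*3 = -5 - 9 = -14)
T(B) = -14
√(10580 + (-13/(4 + 1))*T(3)) = √(10580 - 13/(4 + 1)*(-14)) = √(10580 - 13/5*(-14)) = √(10580 + 182/5) = √(53082/5) = 3*√29490/5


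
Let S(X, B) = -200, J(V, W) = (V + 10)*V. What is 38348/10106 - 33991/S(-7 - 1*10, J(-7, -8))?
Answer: 175591323/1010600 ≈ 173.75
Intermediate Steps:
J(V, W) = V*(10 + V) (J(V, W) = (10 + V)*V = V*(10 + V))
38348/10106 - 33991/S(-7 - 1*10, J(-7, -8)) = 38348/10106 - 33991/(-200) = 38348*(1/10106) - 33991*(-1/200) = 19174/5053 + 33991/200 = 175591323/1010600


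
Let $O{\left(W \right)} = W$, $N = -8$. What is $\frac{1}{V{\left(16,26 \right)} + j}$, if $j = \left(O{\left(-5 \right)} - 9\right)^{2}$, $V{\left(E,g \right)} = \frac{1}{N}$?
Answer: $\frac{8}{1567} \approx 0.0051053$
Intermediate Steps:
$V{\left(E,g \right)} = - \frac{1}{8}$ ($V{\left(E,g \right)} = \frac{1}{-8} = - \frac{1}{8}$)
$j = 196$ ($j = \left(-5 - 9\right)^{2} = \left(-14\right)^{2} = 196$)
$\frac{1}{V{\left(16,26 \right)} + j} = \frac{1}{- \frac{1}{8} + 196} = \frac{1}{\frac{1567}{8}} = \frac{8}{1567}$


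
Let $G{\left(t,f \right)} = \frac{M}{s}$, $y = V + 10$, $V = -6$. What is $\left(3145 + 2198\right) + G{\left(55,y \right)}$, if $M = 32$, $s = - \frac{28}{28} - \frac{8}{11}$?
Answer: $\frac{101165}{19} \approx 5324.5$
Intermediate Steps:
$y = 4$ ($y = -6 + 10 = 4$)
$s = - \frac{19}{11}$ ($s = \left(-28\right) \frac{1}{28} - \frac{8}{11} = -1 - \frac{8}{11} = - \frac{19}{11} \approx -1.7273$)
$G{\left(t,f \right)} = - \frac{352}{19}$ ($G{\left(t,f \right)} = \frac{32}{- \frac{19}{11}} = 32 \left(- \frac{11}{19}\right) = - \frac{352}{19}$)
$\left(3145 + 2198\right) + G{\left(55,y \right)} = \left(3145 + 2198\right) - \frac{352}{19} = 5343 - \frac{352}{19} = \frac{101165}{19}$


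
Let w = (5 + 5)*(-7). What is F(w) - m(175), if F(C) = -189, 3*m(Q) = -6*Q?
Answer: 161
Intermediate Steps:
m(Q) = -2*Q (m(Q) = (-6*Q)/3 = -2*Q)
w = -70 (w = 10*(-7) = -70)
F(w) - m(175) = -189 - (-2)*175 = -189 - 1*(-350) = -189 + 350 = 161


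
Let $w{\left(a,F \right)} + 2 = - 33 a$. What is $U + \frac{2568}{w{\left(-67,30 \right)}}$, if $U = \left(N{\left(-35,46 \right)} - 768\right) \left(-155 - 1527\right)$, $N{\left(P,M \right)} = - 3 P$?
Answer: $\frac{2463404262}{2209} \approx 1.1152 \cdot 10^{6}$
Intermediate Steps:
$w{\left(a,F \right)} = -2 - 33 a$
$U = 1115166$ ($U = \left(\left(-3\right) \left(-35\right) - 768\right) \left(-155 - 1527\right) = \left(105 - 768\right) \left(-1682\right) = \left(-663\right) \left(-1682\right) = 1115166$)
$U + \frac{2568}{w{\left(-67,30 \right)}} = 1115166 + \frac{2568}{-2 - -2211} = 1115166 + \frac{2568}{-2 + 2211} = 1115166 + \frac{2568}{2209} = \frac{2463404262}{2209}$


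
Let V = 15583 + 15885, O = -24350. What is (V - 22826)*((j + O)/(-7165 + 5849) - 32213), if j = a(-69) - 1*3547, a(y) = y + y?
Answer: -26150860519/94 ≈ -2.7820e+8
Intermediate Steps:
a(y) = 2*y
j = -3685 (j = 2*(-69) - 1*3547 = -138 - 3547 = -3685)
V = 31468
(V - 22826)*((j + O)/(-7165 + 5849) - 32213) = (31468 - 22826)*((-3685 - 24350)/(-7165 + 5849) - 32213) = 8642*(-28035/(-1316) - 32213) = 8642*(-28035*(-1/1316) - 32213) = 8642*(4005/188 - 32213) = 8642*(-6052039/188) = -26150860519/94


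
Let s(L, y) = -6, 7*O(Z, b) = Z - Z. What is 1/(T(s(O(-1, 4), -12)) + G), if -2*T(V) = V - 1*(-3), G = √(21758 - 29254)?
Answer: 6/29993 - 8*I*√1874/29993 ≈ 0.00020005 - 0.011547*I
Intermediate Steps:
O(Z, b) = 0 (O(Z, b) = (Z - Z)/7 = (⅐)*0 = 0)
G = 2*I*√1874 (G = √(-7496) = 2*I*√1874 ≈ 86.579*I)
T(V) = -3/2 - V/2 (T(V) = -(V - 1*(-3))/2 = -(V + 3)/2 = -(3 + V)/2 = -3/2 - V/2)
1/(T(s(O(-1, 4), -12)) + G) = 1/((-3/2 - ½*(-6)) + 2*I*√1874) = 1/((-3/2 + 3) + 2*I*√1874) = 1/(3/2 + 2*I*√1874)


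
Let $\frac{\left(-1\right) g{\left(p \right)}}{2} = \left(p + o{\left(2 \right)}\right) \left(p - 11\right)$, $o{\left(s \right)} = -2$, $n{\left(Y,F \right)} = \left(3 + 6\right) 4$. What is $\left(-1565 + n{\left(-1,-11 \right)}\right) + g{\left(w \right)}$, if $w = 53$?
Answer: $-5813$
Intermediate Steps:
$n{\left(Y,F \right)} = 36$ ($n{\left(Y,F \right)} = 9 \cdot 4 = 36$)
$g{\left(p \right)} = - 2 \left(-11 + p\right) \left(-2 + p\right)$ ($g{\left(p \right)} = - 2 \left(p - 2\right) \left(p - 11\right) = - 2 \left(-2 + p\right) \left(-11 + p\right) = - 2 \left(-11 + p\right) \left(-2 + p\right)$)
$\left(-1565 + n{\left(-1,-11 \right)}\right) + g{\left(w \right)} = \left(-1565 + 36\right) - \left(-1334 + 5618\right) = -1529 - 4284 = -5813$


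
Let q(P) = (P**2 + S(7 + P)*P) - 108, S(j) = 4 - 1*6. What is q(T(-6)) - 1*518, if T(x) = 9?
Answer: -563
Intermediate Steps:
S(j) = -2 (S(j) = 4 - 6 = -2)
q(P) = -108 + P**2 - 2*P (q(P) = (P**2 - 2*P) - 108 = -108 + P**2 - 2*P)
q(T(-6)) - 1*518 = (-108 + 9**2 - 2*9) - 1*518 = (-108 + 81 - 18) - 518 = -45 - 518 = -563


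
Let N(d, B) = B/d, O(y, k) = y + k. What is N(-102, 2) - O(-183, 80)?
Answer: 5252/51 ≈ 102.98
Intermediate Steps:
O(y, k) = k + y
N(-102, 2) - O(-183, 80) = 2/(-102) - (80 - 183) = 2*(-1/102) - 1*(-103) = -1/51 + 103 = 5252/51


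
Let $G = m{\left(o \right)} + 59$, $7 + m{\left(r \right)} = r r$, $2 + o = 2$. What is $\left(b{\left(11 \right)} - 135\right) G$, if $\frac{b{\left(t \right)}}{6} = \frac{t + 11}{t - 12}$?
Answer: $-13884$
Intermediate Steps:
$o = 0$ ($o = -2 + 2 = 0$)
$m{\left(r \right)} = -7 + r^{2}$ ($m{\left(r \right)} = -7 + r r = -7 + r^{2}$)
$b{\left(t \right)} = \frac{6 \left(11 + t\right)}{-12 + t}$ ($b{\left(t \right)} = 6 \frac{t + 11}{t - 12} = 6 \frac{11 + t}{-12 + t} = \frac{6 \left(11 + t\right)}{-12 + t}$)
$G = 52$ ($G = \left(-7 + 0^{2}\right) + 59 = \left(-7 + 0\right) + 59 = -7 + 59 = 52$)
$\left(b{\left(11 \right)} - 135\right) G = \left(\frac{6 \left(11 + 11\right)}{-12 + 11} - 135\right) 52 = \left(6 \frac{1}{-1} \cdot 22 - 135\right) 52 = \left(6 \left(-1\right) 22 - 135\right) 52 = \left(-132 - 135\right) 52 = \left(-267\right) 52 = -13884$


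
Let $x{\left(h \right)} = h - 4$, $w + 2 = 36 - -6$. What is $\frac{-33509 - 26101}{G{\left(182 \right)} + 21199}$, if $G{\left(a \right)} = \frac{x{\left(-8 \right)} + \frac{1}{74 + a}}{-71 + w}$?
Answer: $- \frac{31537664}{11215889} \approx -2.8119$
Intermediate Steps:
$w = 40$ ($w = -2 + \left(36 - -6\right) = -2 + \left(36 + 6\right) = -2 + 42 = 40$)
$x{\left(h \right)} = -4 + h$ ($x{\left(h \right)} = h - 4 = -4 + h$)
$G{\left(a \right)} = \frac{12}{31} - \frac{1}{31 \left(74 + a\right)}$ ($G{\left(a \right)} = \frac{\left(-4 - 8\right) + \frac{1}{74 + a}}{-71 + 40} = \frac{-12 + \frac{1}{74 + a}}{-31} = \left(-12 + \frac{1}{74 + a}\right) \left(- \frac{1}{31}\right) = \frac{12}{31} - \frac{1}{31 \left(74 + a\right)}$)
$\frac{-33509 - 26101}{G{\left(182 \right)} + 21199} = \frac{-33509 - 26101}{\frac{887 + 12 \cdot 182}{31 \left(74 + 182\right)} + 21199} = - \frac{59610}{\frac{887 + 2184}{31 \cdot 256} + 21199} = - \frac{59610}{\frac{1}{31} \cdot \frac{1}{256} \cdot 3071 + 21199} = - \frac{59610}{\frac{3071}{7936} + 21199} = - \frac{59610}{\frac{168238335}{7936}} = \left(-59610\right) \frac{7936}{168238335} = - \frac{31537664}{11215889}$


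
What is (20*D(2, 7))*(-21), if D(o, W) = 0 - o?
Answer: 840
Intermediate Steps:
D(o, W) = -o
(20*D(2, 7))*(-21) = (20*(-1*2))*(-21) = (20*(-2))*(-21) = -40*(-21) = 840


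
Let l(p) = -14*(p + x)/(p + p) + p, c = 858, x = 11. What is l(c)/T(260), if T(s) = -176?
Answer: -66371/13728 ≈ -4.8347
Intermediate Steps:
l(p) = p - 7*(11 + p)/p (l(p) = -14*(p + 11)/(p + p) + p = -14*(11 + p)/(2*p) + p = -14*(11 + p)*1/(2*p) + p = -7*(11 + p)/p + p = p - 7*(11 + p)/p)
l(c)/T(260) = (-7 + 858 - 77/858)/(-176) = (-7 + 858 - 77*1/858)*(-1/176) = (-7 + 858 - 7/78)*(-1/176) = (66371/78)*(-1/176) = -66371/13728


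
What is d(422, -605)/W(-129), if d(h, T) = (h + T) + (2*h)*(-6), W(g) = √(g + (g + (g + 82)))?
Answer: 5247*I*√305/305 ≈ 300.44*I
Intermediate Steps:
W(g) = √(82 + 3*g) (W(g) = √(g + (g + (82 + g))) = √(g + (82 + 2*g)) = √(82 + 3*g))
d(h, T) = T - 11*h (d(h, T) = (T + h) - 12*h = T - 11*h)
d(422, -605)/W(-129) = (-605 - 11*422)/(√(82 + 3*(-129))) = (-605 - 4642)/(√(82 - 387)) = -5247*(-I*√305/305) = -(-5247)*I*√305/305 = 5247*I*√305/305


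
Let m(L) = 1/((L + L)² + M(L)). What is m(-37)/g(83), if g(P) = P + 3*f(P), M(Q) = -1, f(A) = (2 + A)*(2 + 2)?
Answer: 1/6038925 ≈ 1.6559e-7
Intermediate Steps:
f(A) = 8 + 4*A (f(A) = (2 + A)*4 = 8 + 4*A)
g(P) = 24 + 13*P (g(P) = P + 3*(8 + 4*P) = P + (24 + 12*P) = 24 + 13*P)
m(L) = 1/(-1 + 4*L²) (m(L) = 1/((L + L)² - 1) = 1/((2*L)² - 1) = 1/(4*L² - 1) = 1/(-1 + 4*L²))
m(-37)/g(83) = 1/((-1 + 4*(-37)²)*(24 + 13*83)) = 1/((-1 + 4*1369)*(24 + 1079)) = 1/((-1 + 5476)*1103) = (1/1103)/5475 = (1/5475)*(1/1103) = 1/6038925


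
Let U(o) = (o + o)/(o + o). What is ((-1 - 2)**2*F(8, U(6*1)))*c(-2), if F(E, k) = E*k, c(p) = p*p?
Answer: 288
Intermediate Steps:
c(p) = p**2
U(o) = 1 (U(o) = (2*o)/((2*o)) = (2*o)*(1/(2*o)) = 1)
((-1 - 2)**2*F(8, U(6*1)))*c(-2) = ((-1 - 2)**2*(8*1))*(-2)**2 = ((-3)**2*8)*4 = (9*8)*4 = 72*4 = 288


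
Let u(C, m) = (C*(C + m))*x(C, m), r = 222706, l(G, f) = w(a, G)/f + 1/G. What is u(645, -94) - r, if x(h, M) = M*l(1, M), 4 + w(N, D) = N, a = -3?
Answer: -36117601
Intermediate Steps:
w(N, D) = -4 + N
l(G, f) = 1/G - 7/f (l(G, f) = (-4 - 3)/f + 1/G = -7/f + 1/G = 1/G - 7/f)
x(h, M) = M*(1 - 7/M) (x(h, M) = M*(1/1 - 7/M) = M*(1 - 7/M))
u(C, m) = C*(-7 + m)*(C + m) (u(C, m) = (C*(C + m))*(-7 + m) = C*(-7 + m)*(C + m))
u(645, -94) - r = 645*(-7 - 94)*(645 - 94) - 1*222706 = 645*(-101)*551 - 222706 = -35894895 - 222706 = -36117601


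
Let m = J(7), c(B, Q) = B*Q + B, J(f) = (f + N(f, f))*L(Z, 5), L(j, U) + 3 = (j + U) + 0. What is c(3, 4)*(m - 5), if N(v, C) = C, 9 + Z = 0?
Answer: -1545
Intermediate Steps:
Z = -9 (Z = -9 + 0 = -9)
L(j, U) = -3 + U + j (L(j, U) = -3 + ((j + U) + 0) = -3 + ((U + j) + 0) = -3 + (U + j) = -3 + U + j)
J(f) = -14*f (J(f) = (f + f)*(-3 + 5 - 9) = (2*f)*(-7) = -14*f)
c(B, Q) = B + B*Q
m = -98 (m = -14*7 = -98)
c(3, 4)*(m - 5) = (3*(1 + 4))*(-98 - 5) = (3*5)*(-103) = 15*(-103) = -1545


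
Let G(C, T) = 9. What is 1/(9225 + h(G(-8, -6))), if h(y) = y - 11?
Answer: 1/9223 ≈ 0.00010842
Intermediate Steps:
h(y) = -11 + y
1/(9225 + h(G(-8, -6))) = 1/(9225 + (-11 + 9)) = 1/(9225 - 2) = 1/9223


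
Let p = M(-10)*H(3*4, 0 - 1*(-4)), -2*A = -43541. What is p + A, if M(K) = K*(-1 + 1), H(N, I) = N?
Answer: 43541/2 ≈ 21771.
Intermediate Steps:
A = 43541/2 (A = -½*(-43541) = 43541/2 ≈ 21771.)
M(K) = 0 (M(K) = K*0 = 0)
p = 0 (p = 0*(3*4) = 0*12 = 0)
p + A = 0 + 43541/2 = 43541/2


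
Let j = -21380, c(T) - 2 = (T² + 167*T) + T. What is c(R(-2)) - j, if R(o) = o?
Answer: 21050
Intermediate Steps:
c(T) = 2 + T² + 168*T (c(T) = 2 + ((T² + 167*T) + T) = 2 + (T² + 168*T) = 2 + T² + 168*T)
c(R(-2)) - j = (2 + (-2)² + 168*(-2)) - 1*(-21380) = (2 + 4 - 336) + 21380 = -330 + 21380 = 21050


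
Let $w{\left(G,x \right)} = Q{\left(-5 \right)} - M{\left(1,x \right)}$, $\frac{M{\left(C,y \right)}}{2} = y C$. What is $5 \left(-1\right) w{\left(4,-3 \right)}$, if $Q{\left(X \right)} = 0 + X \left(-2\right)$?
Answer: $-80$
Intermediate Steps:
$M{\left(C,y \right)} = 2 C y$ ($M{\left(C,y \right)} = 2 y C = 2 C y$)
$Q{\left(X \right)} = - 2 X$ ($Q{\left(X \right)} = 0 - 2 X = - 2 X$)
$w{\left(G,x \right)} = 10 - 2 x$ ($w{\left(G,x \right)} = \left(-2\right) \left(-5\right) - 2 \cdot 1 x = 10 - 2 x$)
$5 \left(-1\right) w{\left(4,-3 \right)} = 5 \left(-1\right) \left(10 - -6\right) = - 5 \left(10 + 6\right) = \left(-5\right) 16 = -80$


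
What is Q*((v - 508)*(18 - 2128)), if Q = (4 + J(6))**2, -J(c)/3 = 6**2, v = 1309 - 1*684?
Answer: -2670145920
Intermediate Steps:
v = 625 (v = 1309 - 684 = 625)
J(c) = -108 (J(c) = -3*6**2 = -3*36 = -108)
Q = 10816 (Q = (4 - 108)**2 = (-104)**2 = 10816)
Q*((v - 508)*(18 - 2128)) = 10816*((625 - 508)*(18 - 2128)) = 10816*(117*(-2110)) = 10816*(-246870) = -2670145920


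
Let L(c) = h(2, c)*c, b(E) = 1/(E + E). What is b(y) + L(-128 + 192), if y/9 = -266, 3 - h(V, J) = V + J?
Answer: -19305217/4788 ≈ -4032.0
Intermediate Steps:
h(V, J) = 3 - J - V (h(V, J) = 3 - (V + J) = 3 - (J + V) = 3 + (-J - V) = 3 - J - V)
y = -2394 (y = 9*(-266) = -2394)
b(E) = 1/(2*E)
L(c) = c*(1 - c) (L(c) = (3 - c - 1*2)*c = (3 - c - 2)*c = (1 - c)*c = c*(1 - c))
b(y) + L(-128 + 192) = (½)/(-2394) + (-128 + 192)*(1 - (-128 + 192)) = (½)*(-1/2394) + 64*(1 - 1*64) = -1/4788 + 64*(1 - 64) = -1/4788 + 64*(-63) = -1/4788 - 4032 = -19305217/4788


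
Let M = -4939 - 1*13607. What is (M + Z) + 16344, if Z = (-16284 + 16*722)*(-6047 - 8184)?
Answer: 67338890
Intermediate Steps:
Z = 67341092 (Z = (-16284 + 11552)*(-14231) = -4732*(-14231) = 67341092)
M = -18546 (M = -4939 - 13607 = -18546)
(M + Z) + 16344 = (-18546 + 67341092) + 16344 = 67322546 + 16344 = 67338890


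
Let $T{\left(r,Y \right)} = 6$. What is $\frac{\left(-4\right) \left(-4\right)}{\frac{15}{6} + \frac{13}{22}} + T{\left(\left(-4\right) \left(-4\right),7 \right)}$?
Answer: $\frac{190}{17} \approx 11.176$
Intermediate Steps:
$\frac{\left(-4\right) \left(-4\right)}{\frac{15}{6} + \frac{13}{22}} + T{\left(\left(-4\right) \left(-4\right),7 \right)} = \frac{\left(-4\right) \left(-4\right)}{\frac{15}{6} + \frac{13}{22}} + 6 = \frac{1}{15 \cdot \frac{1}{6} + 13 \cdot \frac{1}{22}} \cdot 16 + 6 = \frac{1}{\frac{5}{2} + \frac{13}{22}} \cdot 16 + 6 = \frac{1}{\frac{34}{11}} \cdot 16 + 6 = \frac{11}{34} \cdot 16 + 6 = \frac{88}{17} + 6 = \frac{190}{17}$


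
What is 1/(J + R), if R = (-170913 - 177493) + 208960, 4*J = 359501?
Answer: -4/198283 ≈ -2.0173e-5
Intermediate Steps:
J = 359501/4 (J = (1/4)*359501 = 359501/4 ≈ 89875.)
R = -139446 (R = -348406 + 208960 = -139446)
1/(J + R) = 1/(359501/4 - 139446) = 1/(-198283/4) = -4/198283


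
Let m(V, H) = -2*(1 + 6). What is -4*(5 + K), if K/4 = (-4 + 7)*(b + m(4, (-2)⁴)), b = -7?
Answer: 988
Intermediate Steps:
m(V, H) = -14 (m(V, H) = -2*7 = -14)
K = -252 (K = 4*((-4 + 7)*(-7 - 14)) = 4*(3*(-21)) = 4*(-63) = -252)
-4*(5 + K) = -4*(5 - 252) = -4*(-247) = 988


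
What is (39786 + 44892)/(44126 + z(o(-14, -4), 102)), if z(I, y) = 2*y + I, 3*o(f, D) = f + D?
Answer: 42339/22162 ≈ 1.9104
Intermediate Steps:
o(f, D) = D/3 + f/3 (o(f, D) = (f + D)/3 = (D + f)/3 = D/3 + f/3)
z(I, y) = I + 2*y
(39786 + 44892)/(44126 + z(o(-14, -4), 102)) = (39786 + 44892)/(44126 + (((1/3)*(-4) + (1/3)*(-14)) + 2*102)) = 84678/(44126 + ((-4/3 - 14/3) + 204)) = 84678/(44126 + (-6 + 204)) = 84678/(44126 + 198) = 84678/44324 = 84678*(1/44324) = 42339/22162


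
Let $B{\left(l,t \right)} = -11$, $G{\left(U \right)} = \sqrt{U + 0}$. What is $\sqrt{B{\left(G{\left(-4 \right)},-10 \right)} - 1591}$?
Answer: $3 i \sqrt{178} \approx 40.025 i$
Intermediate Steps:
$G{\left(U \right)} = \sqrt{U}$
$\sqrt{B{\left(G{\left(-4 \right)},-10 \right)} - 1591} = \sqrt{-11 - 1591} = \sqrt{-1602} = 3 i \sqrt{178}$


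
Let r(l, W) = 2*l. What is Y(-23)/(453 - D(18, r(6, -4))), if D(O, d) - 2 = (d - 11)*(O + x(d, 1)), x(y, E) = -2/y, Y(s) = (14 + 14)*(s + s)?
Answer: -336/113 ≈ -2.9734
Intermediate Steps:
Y(s) = 56*s (Y(s) = 28*(2*s) = 56*s)
D(O, d) = 2 + (-11 + d)*(O - 2/d) (D(O, d) = 2 + (d - 11)*(O - 2/d) = 2 + (-11 + d)*(O - 2/d))
Y(-23)/(453 - D(18, r(6, -4))) = (56*(-23))/(453 - (22 + 18*(2*6)*(-11 + 2*6))/(2*6)) = -1288/(453 - (22 + 18*12*(-11 + 12))/12) = -1288/(453 - (22 + 18*12*1)/12) = -1288/(453 - (22 + 216)/12) = -1288/(453 - 238/12) = -1288/(453 - 1*119/6) = -1288/(453 - 119/6) = -1288/2599/6 = -1288*6/2599 = -336/113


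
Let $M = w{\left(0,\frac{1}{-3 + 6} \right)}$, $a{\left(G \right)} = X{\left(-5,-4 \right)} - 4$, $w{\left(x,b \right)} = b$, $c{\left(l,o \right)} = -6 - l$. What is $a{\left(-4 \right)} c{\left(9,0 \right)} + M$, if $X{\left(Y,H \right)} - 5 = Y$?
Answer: $\frac{181}{3} \approx 60.333$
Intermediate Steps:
$X{\left(Y,H \right)} = 5 + Y$
$a{\left(G \right)} = -4$ ($a{\left(G \right)} = \left(5 - 5\right) - 4 = 0 - 4 = -4$)
$M = \frac{1}{3}$ ($M = \frac{1}{-3 + 6} = \frac{1}{3} \approx 0.33333$)
$a{\left(-4 \right)} c{\left(9,0 \right)} + M = - 4 \left(-6 - 9\right) + \frac{1}{3} = \left(-4\right) \left(-15\right) + \frac{1}{3} = 60 + \frac{1}{3} = \frac{181}{3}$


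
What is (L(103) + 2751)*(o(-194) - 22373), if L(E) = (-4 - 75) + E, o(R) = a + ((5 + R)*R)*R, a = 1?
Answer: -19801223400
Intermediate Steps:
o(R) = 1 + R²*(5 + R) (o(R) = 1 + ((5 + R)*R)*R = 1 + (R*(5 + R))*R = 1 + R²*(5 + R))
L(E) = -79 + E
(L(103) + 2751)*(o(-194) - 22373) = ((-79 + 103) + 2751)*((1 + (-194)³ + 5*(-194)²) - 22373) = (24 + 2751)*((1 - 7301384 + 5*37636) - 22373) = 2775*((1 - 7301384 + 188180) - 22373) = 2775*(-7113203 - 22373) = 2775*(-7135576) = -19801223400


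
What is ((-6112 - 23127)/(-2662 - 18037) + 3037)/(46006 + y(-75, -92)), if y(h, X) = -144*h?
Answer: 4492293/83987671 ≈ 0.053488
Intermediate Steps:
((-6112 - 23127)/(-2662 - 18037) + 3037)/(46006 + y(-75, -92)) = ((-6112 - 23127)/(-2662 - 18037) + 3037)/(46006 - 144*(-75)) = (-29239/(-20699) + 3037)/(46006 + 10800) = (-29239*(-1/20699) + 3037)/56806 = (4177/2957 + 3037)*(1/56806) = (8984586/2957)*(1/56806) = 4492293/83987671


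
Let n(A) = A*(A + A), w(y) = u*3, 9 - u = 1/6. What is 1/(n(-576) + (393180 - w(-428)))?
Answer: 2/2113411 ≈ 9.4634e-7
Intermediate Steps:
u = 53/6 (u = 9 - 1/6 = 9 - 1*⅙ = 9 - ⅙ = 53/6 ≈ 8.8333)
w(y) = 53/2 (w(y) = (53/6)*3 = 53/2)
n(A) = 2*A² (n(A) = A*(2*A) = 2*A²)
1/(n(-576) + (393180 - w(-428))) = 1/(2*(-576)² + (393180 - 1*53/2)) = 1/(2*331776 + (393180 - 53/2)) = 1/(663552 + 786307/2) = 1/(2113411/2) = 2/2113411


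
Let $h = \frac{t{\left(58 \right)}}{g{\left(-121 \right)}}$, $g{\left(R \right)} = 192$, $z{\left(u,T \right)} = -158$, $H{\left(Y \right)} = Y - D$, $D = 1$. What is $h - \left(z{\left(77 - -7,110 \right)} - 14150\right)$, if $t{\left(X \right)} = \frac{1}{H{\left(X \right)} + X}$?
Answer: $\frac{315920641}{22080} \approx 14308.0$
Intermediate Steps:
$H{\left(Y \right)} = -1 + Y$ ($H{\left(Y \right)} = Y - 1 = -1 + Y$)
$t{\left(X \right)} = \frac{1}{-1 + 2 X}$ ($t{\left(X \right)} = \frac{1}{\left(-1 + X\right) + X} = \frac{1}{-1 + 2 X}$)
$h = \frac{1}{22080}$ ($h = \frac{1}{\left(-1 + 2 \cdot 58\right) 192} = \frac{1}{-1 + 116} \cdot \frac{1}{192} = \frac{1}{115} \cdot \frac{1}{192} = \frac{1}{22080} \approx 4.529 \cdot 10^{-5}$)
$h - \left(z{\left(77 - -7,110 \right)} - 14150\right) = \frac{1}{22080} - \left(-158 - 14150\right) = \frac{1}{22080} - -14308 = \frac{1}{22080} + 14308 = \frac{315920641}{22080}$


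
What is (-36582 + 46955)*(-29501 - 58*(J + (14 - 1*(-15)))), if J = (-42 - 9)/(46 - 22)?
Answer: -1288731147/4 ≈ -3.2218e+8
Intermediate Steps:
J = -17/8 (J = -51/24 = -51*1/24 = -17/8 ≈ -2.1250)
(-36582 + 46955)*(-29501 - 58*(J + (14 - 1*(-15)))) = (-36582 + 46955)*(-29501 - 58*(-17/8 + (14 - 1*(-15)))) = 10373*(-29501 - 58*(-17/8 + (14 + 15))) = 10373*(-29501 - 58*(-17/8 + 29)) = 10373*(-29501 - 58*215/8) = 10373*(-29501 - 6235/4) = 10373*(-124239/4) = -1288731147/4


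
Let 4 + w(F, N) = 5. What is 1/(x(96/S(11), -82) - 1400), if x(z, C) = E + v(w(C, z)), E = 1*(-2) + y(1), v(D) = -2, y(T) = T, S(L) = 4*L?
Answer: -1/1403 ≈ -0.00071276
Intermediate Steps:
w(F, N) = 1 (w(F, N) = -4 + 5 = 1)
E = -1 (E = 1*(-2) + 1 = -2 + 1 = -1)
x(z, C) = -3 (x(z, C) = -1 - 2 = -3)
1/(x(96/S(11), -82) - 1400) = 1/(-3 - 1400) = 1/(-1403) = -1/1403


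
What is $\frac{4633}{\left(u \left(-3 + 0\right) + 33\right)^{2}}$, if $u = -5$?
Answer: $\frac{4633}{2304} \approx 2.0108$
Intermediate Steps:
$\frac{4633}{\left(u \left(-3 + 0\right) + 33\right)^{2}} = \frac{4633}{\left(- 5 \left(-3 + 0\right) + 33\right)^{2}} = \frac{4633}{\left(\left(-5\right) \left(-3\right) + 33\right)^{2}} = \frac{4633}{\left(15 + 33\right)^{2}} = \frac{4633}{48^{2}} = \frac{4633}{2304}$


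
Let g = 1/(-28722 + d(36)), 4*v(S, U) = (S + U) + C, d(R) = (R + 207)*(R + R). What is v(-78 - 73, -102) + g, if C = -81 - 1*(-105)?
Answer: -1285379/22452 ≈ -57.250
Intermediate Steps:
d(R) = 2*R*(207 + R) (d(R) = (207 + R)*(2*R) = 2*R*(207 + R))
C = 24 (C = -81 + 105 = 24)
v(S, U) = 6 + S/4 + U/4 (v(S, U) = ((S + U) + 24)/4 = (24 + S + U)/4 = 6 + S/4 + U/4)
g = -1/11226 (g = 1/(-28722 + 2*36*(207 + 36)) = 1/(-28722 + 2*36*243) = 1/(-28722 + 17496) = 1/(-11226) = -1/11226 ≈ -8.9079e-5)
v(-78 - 73, -102) + g = (6 + (-78 - 73)/4 + (¼)*(-102)) - 1/11226 = (6 + (¼)*(-151) - 51/2) - 1/11226 = (6 - 151/4 - 51/2) - 1/11226 = -229/4 - 1/11226 = -1285379/22452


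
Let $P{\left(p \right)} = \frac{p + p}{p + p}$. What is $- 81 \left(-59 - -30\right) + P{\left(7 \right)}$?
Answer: $2350$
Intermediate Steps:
$P{\left(p \right)} = 1$ ($P{\left(p \right)} = \frac{2 p}{2 p} = 2 p \frac{1}{2 p} = 1$)
$- 81 \left(-59 - -30\right) + P{\left(7 \right)} = - 81 \left(-59 - -30\right) + 1 = - 81 \left(-59 + 30\right) + 1 = \left(-81\right) \left(-29\right) + 1 = 2349 + 1 = 2350$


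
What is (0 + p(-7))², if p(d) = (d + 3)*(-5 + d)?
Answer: 2304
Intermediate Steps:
p(d) = (-5 + d)*(3 + d) (p(d) = (3 + d)*(-5 + d) = (-5 + d)*(3 + d))
(0 + p(-7))² = (0 + (-15 + (-7)² - 2*(-7)))² = (0 + (-15 + 49 + 14))² = (0 + 48)² = 48² = 2304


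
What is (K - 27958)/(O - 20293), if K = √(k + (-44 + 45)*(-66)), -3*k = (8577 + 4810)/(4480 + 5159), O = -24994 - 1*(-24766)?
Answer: 27958/20521 - I*√686121513/65933973 ≈ 1.3624 - 0.00039728*I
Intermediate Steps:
O = -228 (O = -24994 + 24766 = -228)
k = -13387/28917 (k = -(8577 + 4810)/(3*(4480 + 5159)) = -13387/(3*9639) = -⅓*13387/9639 = -13387/28917 ≈ -0.46295)
K = I*√686121513/3213 (K = √(-13387/28917 + (-44 + 45)*(-66)) = √(-13387/28917 + 1*(-66)) = √(-13387/28917 - 66) = √(-1921909/28917) = I*√686121513/3213 ≈ 8.1525*I)
(K - 27958)/(O - 20293) = (I*√686121513/3213 - 27958)/(-228 - 20293) = (-27958 + I*√686121513/3213)/(-20521) = (-27958 + I*√686121513/3213)*(-1/20521) = 27958/20521 - I*√686121513/65933973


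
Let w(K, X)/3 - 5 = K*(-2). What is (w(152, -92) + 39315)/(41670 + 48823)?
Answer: 38418/90493 ≈ 0.42454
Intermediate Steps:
w(K, X) = 15 - 6*K (w(K, X) = 15 + 3*(K*(-2)) = 15 + 3*(-2*K) = 15 - 6*K)
(w(152, -92) + 39315)/(41670 + 48823) = ((15 - 6*152) + 39315)/(41670 + 48823) = ((15 - 912) + 39315)/90493 = (-897 + 39315)*(1/90493) = 38418*(1/90493) = 38418/90493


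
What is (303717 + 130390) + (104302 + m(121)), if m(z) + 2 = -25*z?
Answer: 535382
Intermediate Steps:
m(z) = -2 - 25*z
(303717 + 130390) + (104302 + m(121)) = (303717 + 130390) + (104302 + (-2 - 25*121)) = 434107 + (104302 + (-2 - 3025)) = 434107 + (104302 - 3027) = 434107 + 101275 = 535382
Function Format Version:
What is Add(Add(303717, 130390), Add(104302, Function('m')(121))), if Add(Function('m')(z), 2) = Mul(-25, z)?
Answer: 535382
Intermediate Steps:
Function('m')(z) = Add(-2, Mul(-25, z))
Add(Add(303717, 130390), Add(104302, Function('m')(121))) = Add(Add(303717, 130390), Add(104302, Add(-2, Mul(-25, 121)))) = Add(434107, Add(104302, Add(-2, -3025))) = Add(434107, Add(104302, -3027)) = Add(434107, 101275) = 535382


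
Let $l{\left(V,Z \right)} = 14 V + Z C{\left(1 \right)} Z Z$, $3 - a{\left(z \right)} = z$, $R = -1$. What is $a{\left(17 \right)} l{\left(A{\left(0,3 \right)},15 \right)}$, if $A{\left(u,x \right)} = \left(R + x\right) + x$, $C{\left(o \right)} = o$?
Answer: $-48230$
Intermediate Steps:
$a{\left(z \right)} = 3 - z$
$A{\left(u,x \right)} = -1 + 2 x$ ($A{\left(u,x \right)} = \left(-1 + x\right) + x = -1 + 2 x$)
$l{\left(V,Z \right)} = Z^{3} + 14 V$ ($l{\left(V,Z \right)} = 14 V + Z 1 Z Z = 14 V + Z Z Z = 14 V + Z^{2} Z = 14 V + Z^{3} = Z^{3} + 14 V$)
$a{\left(17 \right)} l{\left(A{\left(0,3 \right)},15 \right)} = \left(3 - 17\right) \left(15^{3} + 14 \left(-1 + 2 \cdot 3\right)\right) = \left(3 - 17\right) \left(3375 + 14 \left(-1 + 6\right)\right) = - 14 \left(3375 + 14 \cdot 5\right) = - 14 \left(3375 + 70\right) = \left(-14\right) 3445 = -48230$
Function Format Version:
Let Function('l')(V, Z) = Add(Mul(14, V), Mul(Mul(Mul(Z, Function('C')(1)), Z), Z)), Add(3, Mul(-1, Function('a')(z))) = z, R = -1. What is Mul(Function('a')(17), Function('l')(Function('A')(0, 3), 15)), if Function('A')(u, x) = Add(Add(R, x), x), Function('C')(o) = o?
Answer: -48230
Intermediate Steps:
Function('a')(z) = Add(3, Mul(-1, z))
Function('A')(u, x) = Add(-1, Mul(2, x)) (Function('A')(u, x) = Add(Add(-1, x), x) = Add(-1, Mul(2, x)))
Function('l')(V, Z) = Add(Pow(Z, 3), Mul(14, V)) (Function('l')(V, Z) = Add(Mul(14, V), Mul(Mul(Mul(Z, 1), Z), Z)) = Add(Mul(14, V), Mul(Mul(Z, Z), Z)) = Add(Mul(14, V), Mul(Pow(Z, 2), Z)) = Add(Mul(14, V), Pow(Z, 3)) = Add(Pow(Z, 3), Mul(14, V)))
Mul(Function('a')(17), Function('l')(Function('A')(0, 3), 15)) = Mul(Add(3, Mul(-1, 17)), Add(Pow(15, 3), Mul(14, Add(-1, Mul(2, 3))))) = Mul(Add(3, -17), Add(3375, Mul(14, Add(-1, 6)))) = Mul(-14, Add(3375, Mul(14, 5))) = Mul(-14, Add(3375, 70)) = Mul(-14, 3445) = -48230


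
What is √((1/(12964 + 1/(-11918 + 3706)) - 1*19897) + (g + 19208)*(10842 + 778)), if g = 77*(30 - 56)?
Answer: √13407013222684586598579/8189259 ≈ 14139.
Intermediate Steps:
g = -2002 (g = 77*(-26) = -2002)
√((1/(12964 + 1/(-11918 + 3706)) - 1*19897) + (g + 19208)*(10842 + 778)) = √((1/(12964 + 1/(-11918 + 3706)) - 1*19897) + (-2002 + 19208)*(10842 + 778)) = √((1/(12964 + 1/(-8212)) - 19897) + 17206*11620) = √((1/(12964 - 1/8212) - 19897) + 199933720) = √((1/(106460367/8212) - 19897) + 199933720) = √((8212/106460367 - 19897) + 199933720) = √(-2118241913987/106460367 + 199933720) = √(21282898964961253/106460367) = √13407013222684586598579/8189259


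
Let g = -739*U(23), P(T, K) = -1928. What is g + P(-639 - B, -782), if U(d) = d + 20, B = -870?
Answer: -33705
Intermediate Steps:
U(d) = 20 + d
g = -31777 (g = -739*(20 + 23) = -739*43 = -31777)
g + P(-639 - B, -782) = -31777 - 1928 = -33705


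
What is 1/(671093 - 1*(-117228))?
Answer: 1/788321 ≈ 1.2685e-6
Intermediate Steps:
1/(671093 - 1*(-117228)) = 1/(671093 + 117228) = 1/788321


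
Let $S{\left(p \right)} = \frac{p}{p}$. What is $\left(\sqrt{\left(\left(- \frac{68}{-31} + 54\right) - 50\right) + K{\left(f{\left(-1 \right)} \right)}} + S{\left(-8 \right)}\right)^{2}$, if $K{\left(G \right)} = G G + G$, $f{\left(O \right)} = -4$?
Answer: $\frac{595}{31} + \frac{4 \sqrt{4371}}{31} \approx 27.724$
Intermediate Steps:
$K{\left(G \right)} = G + G^{2}$ ($K{\left(G \right)} = G^{2} + G = G + G^{2}$)
$S{\left(p \right)} = 1$
$\left(\sqrt{\left(\left(- \frac{68}{-31} + 54\right) - 50\right) + K{\left(f{\left(-1 \right)} \right)}} + S{\left(-8 \right)}\right)^{2} = \left(\sqrt{\left(\left(- \frac{68}{-31} + 54\right) - 50\right) - 4 \left(1 - 4\right)} + 1\right)^{2} = \left(\sqrt{\left(\left(\left(-68\right) \left(- \frac{1}{31}\right) + 54\right) - 50\right) - -12} + 1\right)^{2} = \left(\sqrt{\left(\left(\frac{68}{31} + 54\right) - 50\right) + 12} + 1\right)^{2} = \left(\sqrt{\left(\frac{1742}{31} - 50\right) + 12} + 1\right)^{2} = \left(\sqrt{\frac{192}{31} + 12} + 1\right)^{2} = \left(\sqrt{\frac{564}{31}} + 1\right)^{2} = \left(\frac{2 \sqrt{4371}}{31} + 1\right)^{2} = \left(1 + \frac{2 \sqrt{4371}}{31}\right)^{2}$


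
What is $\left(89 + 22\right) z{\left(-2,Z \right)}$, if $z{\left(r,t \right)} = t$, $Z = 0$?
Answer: $0$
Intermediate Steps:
$\left(89 + 22\right) z{\left(-2,Z \right)} = \left(89 + 22\right) 0 = 111 \cdot 0 = 0$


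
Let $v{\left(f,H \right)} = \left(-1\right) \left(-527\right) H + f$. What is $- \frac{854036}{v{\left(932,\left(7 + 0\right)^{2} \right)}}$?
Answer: $- \frac{854036}{26755} \approx -31.921$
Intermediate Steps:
$v{\left(f,H \right)} = f + 527 H$ ($v{\left(f,H \right)} = 527 H + f = f + 527 H$)
$- \frac{854036}{v{\left(932,\left(7 + 0\right)^{2} \right)}} = - \frac{854036}{932 + 527 \left(7 + 0\right)^{2}} = - \frac{854036}{932 + 527 \cdot 7^{2}} = - \frac{854036}{932 + 527 \cdot 49} = - \frac{854036}{932 + 25823} = - \frac{854036}{26755}$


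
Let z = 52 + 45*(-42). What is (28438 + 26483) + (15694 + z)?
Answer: 68777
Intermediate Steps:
z = -1838 (z = 52 - 1890 = -1838)
(28438 + 26483) + (15694 + z) = (28438 + 26483) + (15694 - 1838) = 54921 + 13856 = 68777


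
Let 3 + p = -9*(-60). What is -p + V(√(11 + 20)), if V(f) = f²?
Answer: -506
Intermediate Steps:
p = 537 (p = -3 - 9*(-60) = -3 + 540 = 537)
-p + V(√(11 + 20)) = -1*537 + (√(11 + 20))² = -537 + (√31)² = -537 + 31 = -506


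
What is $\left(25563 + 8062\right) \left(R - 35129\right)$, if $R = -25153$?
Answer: $-2026982250$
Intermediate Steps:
$\left(25563 + 8062\right) \left(R - 35129\right) = \left(25563 + 8062\right) \left(-25153 - 35129\right) = 33625 \left(-60282\right) = -2026982250$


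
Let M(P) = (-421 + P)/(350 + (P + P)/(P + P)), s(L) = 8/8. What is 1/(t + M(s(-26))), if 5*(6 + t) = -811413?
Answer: -585/94939531 ≈ -6.1618e-6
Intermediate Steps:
s(L) = 1 (s(L) = 8*(1/8) = 1)
t = -811443/5 (t = -6 + (1/5)*(-811413) = -6 - 811413/5 = -811443/5 ≈ -1.6229e+5)
M(P) = -421/351 + P/351 (M(P) = (-421 + P)/(350 + (2*P)/((2*P))) = (-421 + P)/(350 + (2*P)*(1/(2*P))) = (-421 + P)/(350 + 1) = (-421 + P)/351 = (-421 + P)*(1/351) = -421/351 + P/351)
1/(t + M(s(-26))) = 1/(-811443/5 + (-421/351 + (1/351)*1)) = 1/(-811443/5 + (-421/351 + 1/351)) = 1/(-811443/5 - 140/117) = 1/(-94939531/585) = -585/94939531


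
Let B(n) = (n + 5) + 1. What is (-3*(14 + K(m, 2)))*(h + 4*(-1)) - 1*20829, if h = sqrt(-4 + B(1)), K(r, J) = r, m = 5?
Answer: -20601 - 57*sqrt(3) ≈ -20700.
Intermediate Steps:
B(n) = 6 + n (B(n) = (5 + n) + 1 = 6 + n)
h = sqrt(3) (h = sqrt(-4 + (6 + 1)) = sqrt(-4 + 7) = sqrt(3) ≈ 1.7320)
(-3*(14 + K(m, 2)))*(h + 4*(-1)) - 1*20829 = (-3*(14 + 5))*(sqrt(3) + 4*(-1)) - 1*20829 = (-3*19)*(sqrt(3) - 4) - 20829 = -57*(-4 + sqrt(3)) - 20829 = (228 - 57*sqrt(3)) - 20829 = -20601 - 57*sqrt(3)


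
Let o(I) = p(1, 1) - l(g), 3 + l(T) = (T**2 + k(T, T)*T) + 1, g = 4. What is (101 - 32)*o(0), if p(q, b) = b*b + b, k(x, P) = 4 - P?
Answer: -828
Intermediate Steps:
p(q, b) = b + b**2 (p(q, b) = b**2 + b = b + b**2)
l(T) = -2 + T**2 + T*(4 - T) (l(T) = -3 + ((T**2 + (4 - T)*T) + 1) = -3 + ((T**2 + T*(4 - T)) + 1) = -3 + (1 + T**2 + T*(4 - T)) = -2 + T**2 + T*(4 - T))
o(I) = -12 (o(I) = 1*(1 + 1) - (-2 + 4*4) = 1*2 - (-2 + 16) = 2 - 1*14 = 2 - 14 = -12)
(101 - 32)*o(0) = (101 - 32)*(-12) = 69*(-12) = -828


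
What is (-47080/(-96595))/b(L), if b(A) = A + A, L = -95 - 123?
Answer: -2354/2105771 ≈ -0.0011179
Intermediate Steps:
L = -218
b(A) = 2*A
(-47080/(-96595))/b(L) = (-47080/(-96595))/((2*(-218))) = -47080*(-1/96595)/(-436) = (9416/19319)*(-1/436) = -2354/2105771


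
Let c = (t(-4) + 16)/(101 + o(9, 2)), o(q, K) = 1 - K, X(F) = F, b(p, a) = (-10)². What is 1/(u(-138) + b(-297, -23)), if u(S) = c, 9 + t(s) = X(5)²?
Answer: 25/2508 ≈ 0.0099681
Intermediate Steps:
b(p, a) = 100
t(s) = 16 (t(s) = -9 + 5² = -9 + 25 = 16)
c = 8/25 (c = (16 + 16)/(101 + (1 - 1*2)) = 32/(101 + (1 - 2)) = 32/(101 - 1) = 32/100 = 32*(1/100) = 8/25 ≈ 0.32000)
u(S) = 8/25
1/(u(-138) + b(-297, -23)) = 1/(8/25 + 100) = 1/(2508/25) = 25/2508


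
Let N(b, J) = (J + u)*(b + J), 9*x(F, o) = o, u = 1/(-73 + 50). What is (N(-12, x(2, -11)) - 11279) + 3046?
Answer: -15306901/1863 ≈ -8216.3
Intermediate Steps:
u = -1/23 (u = 1/(-23) = -1/23 ≈ -0.043478)
x(F, o) = o/9
N(b, J) = (-1/23 + J)*(J + b) (N(b, J) = (J - 1/23)*(b + J) = (-1/23 + J)*(J + b))
(N(-12, x(2, -11)) - 11279) + 3046 = ((((⅑)*(-11))² - (-11)/207 - 1/23*(-12) + ((⅑)*(-11))*(-12)) - 11279) + 3046 = (((-11/9)² - 1/23*(-11/9) + 12/23 - 11/9*(-12)) - 11279) + 3046 = ((121/81 + 11/207 + 12/23 + 44/3) - 11279) + 3046 = (31178/1863 - 11279) + 3046 = -20981599/1863 + 3046 = -15306901/1863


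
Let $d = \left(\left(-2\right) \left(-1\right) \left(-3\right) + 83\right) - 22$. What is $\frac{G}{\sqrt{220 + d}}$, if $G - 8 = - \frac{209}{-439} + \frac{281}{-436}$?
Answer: $\frac{1498997 \sqrt{11}}{10527220} \approx 0.47226$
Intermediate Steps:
$G = \frac{1498997}{191404}$ ($G = 8 + \left(- \frac{209}{-439} + \frac{281}{-436}\right) = 8 + \left(\left(-209\right) \left(- \frac{1}{439}\right) + 281 \left(- \frac{1}{436}\right)\right) = 8 + \left(\frac{209}{439} - \frac{281}{436}\right) = 8 - \frac{32235}{191404} = \frac{1498997}{191404} \approx 7.8316$)
$d = 55$ ($d = \left(2 \left(-3\right) + 83\right) - 22 = \left(-6 + 83\right) - 22 = 77 - 22 = 55$)
$\frac{G}{\sqrt{220 + d}} = \frac{1498997}{191404 \sqrt{220 + 55}} = \frac{1498997}{191404 \sqrt{275}} = \frac{1498997}{191404 \cdot 5 \sqrt{11}} = \frac{1498997 \frac{\sqrt{11}}{55}}{191404} = \frac{1498997 \sqrt{11}}{10527220}$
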